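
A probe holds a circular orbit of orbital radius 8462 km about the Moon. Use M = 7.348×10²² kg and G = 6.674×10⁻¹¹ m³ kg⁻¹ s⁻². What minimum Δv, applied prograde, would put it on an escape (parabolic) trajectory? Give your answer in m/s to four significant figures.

Δv ≈ 315.3 m/s

μ = GM = 6.674×10⁻¹¹ × 7.348×10²² = 4.904×10¹² m³/s².
r = 8462 km = 8.462×10⁶ m.
Circular speed v_c = √(μ/r) = 761.3 m/s.
Escape speed v_esc = √(2μ/r) = √2 × v_c = 1077 m/s.
Δv = v_esc − v_c = 315.3 m/s.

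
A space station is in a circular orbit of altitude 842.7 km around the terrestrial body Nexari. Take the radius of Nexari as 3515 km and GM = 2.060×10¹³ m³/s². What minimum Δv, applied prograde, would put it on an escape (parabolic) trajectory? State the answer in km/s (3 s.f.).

Δv ≈ 0.901 km/s

r = 3515 + 842.7 = 4357.7 km = 4.3577×10⁶ m.
Circular speed v_c = √(μ/r) = 2174 m/s.
Escape speed v_esc = √(2μ/r) = √2 × v_c = 3075 m/s.
Δv = v_esc − v_c = 900.6 m/s = 0.9006 km/s.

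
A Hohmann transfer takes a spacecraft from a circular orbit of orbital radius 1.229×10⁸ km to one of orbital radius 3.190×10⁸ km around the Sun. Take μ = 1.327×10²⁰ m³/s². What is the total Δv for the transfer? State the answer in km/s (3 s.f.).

r₁ = 1.229×10⁸ km = 1.229×10¹¹ m.
r₂ = 3.190×10⁸ km = 3.190×10¹¹ m.
Transfer ellipse a_t = (r₁ + r₂)/2 = 2.210×10¹¹ m.
At r₁: circular v_c1 = √(μ/r₁) = 32860 m/s; transfer-perihelion v_p = √[μ(2/r₁ − 1/a_t)] = 39480 m/s.
Δv₁ = v_p − v_c1 = 6623 m/s.
At r₂: circular v_c2 = √(μ/r₂) = 20400 m/s; transfer-aphelion v_a = √[μ(2/r₂ − 1/a_t)] = 15210 m/s.
Δv₂ = v_c2 − v_a = 5184 m/s.
Total Δv = Δv₁ + Δv₂ = 11810 m/s = 11.81 km/s.

Δv_total ≈ 11.8 km/s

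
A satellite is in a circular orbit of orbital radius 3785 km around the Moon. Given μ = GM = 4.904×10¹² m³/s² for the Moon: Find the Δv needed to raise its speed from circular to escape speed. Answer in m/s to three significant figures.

r = 3785 km = 3.785×10⁶ m.
Circular speed v_c = √(μ/r) = 1138 m/s.
Escape speed v_esc = √(2μ/r) = √2 × v_c = 1610 m/s.
Δv = v_esc − v_c = 471.5 m/s.

Δv ≈ 471 m/s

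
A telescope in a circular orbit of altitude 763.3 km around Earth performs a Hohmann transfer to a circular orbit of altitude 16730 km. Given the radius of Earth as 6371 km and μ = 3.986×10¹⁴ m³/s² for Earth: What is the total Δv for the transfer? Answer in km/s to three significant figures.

r₁ = 6371 + 763.3 = 7134.3 km = 7.1343×10⁶ m.
r₂ = 6371 + 16730 = 23101 km = 2.3101×10⁷ m.
Transfer ellipse a_t = (r₁ + r₂)/2 = 1.512×10⁷ m.
At r₁: circular v_c1 = √(μ/r₁) = 7475 m/s; transfer-perigee v_p = √[μ(2/r₁ − 1/a_t)] = 9240 m/s.
Δv₁ = v_p − v_c1 = 1765 m/s.
At r₂: circular v_c2 = √(μ/r₂) = 4154 m/s; transfer-apogee v_a = √[μ(2/r₂ − 1/a_t)] = 2854 m/s.
Δv₂ = v_c2 − v_a = 1300 m/s.
Total Δv = Δv₁ + Δv₂ = 3066 m/s = 3.066 km/s.

Δv_total ≈ 3.07 km/s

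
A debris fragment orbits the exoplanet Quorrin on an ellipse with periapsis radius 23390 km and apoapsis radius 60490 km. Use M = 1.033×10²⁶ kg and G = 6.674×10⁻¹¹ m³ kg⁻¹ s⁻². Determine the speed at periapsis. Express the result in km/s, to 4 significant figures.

v ≈ 20.62 km/s

μ = GM = 6.674×10⁻¹¹ × 1.033×10²⁶ = 6.894×10¹⁵ m³/s².
Semi-major axis a = (r_p + r_a)/2 = 41940 km = 4.194×10⁷ m.
Vis-viva: v² = μ(2/r − 1/a) = 6.894×10¹⁵ × (8.551×10⁻⁸ − 2.384×10⁻⁸) = 4.251×10⁸ m²/s².
v = 20620 m/s = 20.62 km/s.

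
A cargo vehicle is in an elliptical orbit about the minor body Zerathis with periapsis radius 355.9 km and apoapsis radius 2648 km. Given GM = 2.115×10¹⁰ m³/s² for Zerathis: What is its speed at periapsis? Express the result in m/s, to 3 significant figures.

v ≈ 324 m/s

Semi-major axis a = (r_p + r_a)/2 = 1502.0 km = 1.502×10⁶ m.
Vis-viva: v² = μ(2/r − 1/a) = 2.115×10¹⁰ × (5.620×10⁻⁶ − 6.658×10⁻⁷) = 1.048×10⁵ m²/s².
v = 323.7 m/s.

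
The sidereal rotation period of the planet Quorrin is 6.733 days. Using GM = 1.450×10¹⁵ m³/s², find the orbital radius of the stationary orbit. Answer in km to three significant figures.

r_sync ≈ 2.32×10⁵ km

T = 6.733 days = 5.817×10⁵ s.
A synchronous orbit has period T, so by Kepler's third law a = (μT²/4π²)^(1/3).
μT²/4π² = 1.450×10¹⁵ × (5.817×10⁵)² / 39.48 = 1.243×10²⁵ m³.
a = 2.316×10⁸ m = 2.3164×10⁵ km.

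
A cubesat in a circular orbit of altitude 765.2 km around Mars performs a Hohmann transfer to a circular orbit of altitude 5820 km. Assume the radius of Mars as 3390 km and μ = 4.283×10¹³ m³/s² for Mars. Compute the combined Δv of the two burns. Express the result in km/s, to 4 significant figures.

r₁ = 3390 + 765.2 = 4155.2 km = 4.1552×10⁶ m.
r₂ = 3390 + 5820 = 9210.0 km = 9.2100×10⁶ m.
Transfer ellipse a_t = (r₁ + r₂)/2 = 6.683×10⁶ m.
At r₁: circular v_c1 = √(μ/r₁) = 3211 m/s; transfer-periapsis v_p = √[μ(2/r₁ − 1/a_t)] = 3769 m/s.
Δv₁ = v_p − v_c1 = 558.5 m/s.
At r₂: circular v_c2 = √(μ/r₂) = 2156 m/s; transfer-apoapsis v_a = √[μ(2/r₂ − 1/a_t)] = 1700 m/s.
Δv₂ = v_c2 − v_a = 456.0 m/s.
Total Δv = Δv₁ + Δv₂ = 1015 m/s = 1.015 km/s.

Δv_total ≈ 1.015 km/s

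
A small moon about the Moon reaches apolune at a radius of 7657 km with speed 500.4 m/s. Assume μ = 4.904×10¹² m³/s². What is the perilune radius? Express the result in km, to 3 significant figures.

perilune radius ≈ 1860 km

r_a = 7.657×10⁶ m.
Specific energy ε = v²/2 − μ/r = -5.153×10⁵ J/kg, so a = −μ/(2ε) = 4.759×10⁶ m.
The apsides satisfy r_p + r_a = 2a, so the perilune radius is 2a − r_a = 1.861×10⁶ m = 1860.5 km.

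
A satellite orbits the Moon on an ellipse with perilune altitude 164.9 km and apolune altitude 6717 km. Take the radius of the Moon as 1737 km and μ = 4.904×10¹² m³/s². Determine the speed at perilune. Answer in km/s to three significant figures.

r_p = 1737 + 164.9 = 1901.9 km = 1.9019×10⁶ m.
r_a = 1737 + 6717 = 8454.0 km = 8.4540×10⁶ m.
Semi-major axis a = (r_p + r_a)/2 = 5177.9 km = 5.178×10⁶ m.
Vis-viva: v² = μ(2/r − 1/a) = 4.904×10¹² × (1.052×10⁻⁶ − 1.931×10⁻⁷) = 4.210×10⁶ m²/s².
v = 2052 m/s = 2.052 km/s.

v ≈ 2.05 km/s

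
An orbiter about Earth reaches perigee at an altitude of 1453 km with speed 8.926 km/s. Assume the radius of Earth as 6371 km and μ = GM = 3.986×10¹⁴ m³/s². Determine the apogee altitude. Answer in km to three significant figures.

r_p = 6371 + 1453 = 7824.0 km = 7.824×10⁶ m.
Specific energy ε = v²/2 − μ/r = -1.111×10⁷ J/kg, so a = −μ/(2ε) = 1.794×10⁷ m.
The apsides satisfy r_p + r_a = 2a, so the apogee radius is 2a − r_p = 2.806×10⁷ m = 28057 km.
Apogee altitude = 28057 − 6371 = 21686 km.

apogee altitude ≈ 21700 km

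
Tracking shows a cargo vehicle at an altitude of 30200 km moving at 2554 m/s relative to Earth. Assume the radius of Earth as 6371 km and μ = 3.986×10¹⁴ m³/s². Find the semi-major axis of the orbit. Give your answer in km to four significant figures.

r = 6371 + 30200 = 36571 km = 3.657×10⁷ m.
Vis-viva rearranged: 1/a = 2/r − v²/μ = 5.469×10⁻⁸ − 1.636×10⁻⁸ = 3.832×10⁻⁸ m⁻¹.
a = 2.609×10⁷ m = 26094 km.

a ≈ 26090 km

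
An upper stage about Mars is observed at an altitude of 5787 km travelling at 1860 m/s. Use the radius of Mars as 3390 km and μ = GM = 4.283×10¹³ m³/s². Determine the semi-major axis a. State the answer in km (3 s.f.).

a ≈ 7290 km

r = 3390 + 5787 = 9177.0 km = 9.177×10⁶ m.
Specific orbital energy ε = v²/2 − μ/r = (1860)²/2 − 4.283×10¹³/9.177×10⁶ = -2.937×10⁶ J/kg.
Since ε = −μ/(2a), a = −μ/(2ε) = 7.291×10⁶ m = 7290.7 km.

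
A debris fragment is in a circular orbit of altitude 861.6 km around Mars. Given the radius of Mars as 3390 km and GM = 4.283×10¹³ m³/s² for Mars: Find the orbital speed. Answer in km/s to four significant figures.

v ≈ 3.174 km/s

r = 3390 + 861.6 = 4251.6 km = 4.2516×10⁶ m.
For a circular orbit v = √(μ/r) = √(4.283×10¹³ / 4.252×10⁶) = √(1.007×10⁷) = 3174 m/s.
That is 3.174 km/s.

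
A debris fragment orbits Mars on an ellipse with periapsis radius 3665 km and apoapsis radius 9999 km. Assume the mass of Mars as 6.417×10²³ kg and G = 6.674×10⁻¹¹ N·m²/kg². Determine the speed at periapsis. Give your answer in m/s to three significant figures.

v ≈ 4140 m/s

μ = GM = 6.674×10⁻¹¹ × 6.417×10²³ = 4.283×10¹³ m³/s².
Semi-major axis a = (r_p + r_a)/2 = 6832.0 km = 6.832×10⁶ m.
Vis-viva: v² = μ(2/r − 1/a) = 4.283×10¹³ × (5.457×10⁻⁷ − 1.464×10⁻⁷) = 1.710×10⁷ m²/s².
v = 4135 m/s.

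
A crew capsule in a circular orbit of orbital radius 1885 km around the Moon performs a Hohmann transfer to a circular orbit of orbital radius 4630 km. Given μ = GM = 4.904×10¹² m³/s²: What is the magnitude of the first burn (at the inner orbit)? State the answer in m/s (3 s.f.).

Δv ≈ 310 m/s

r₁ = 1885 km = 1.885×10⁶ m.
r₂ = 4630 km = 4.630×10⁶ m.
Transfer ellipse a_t = (r₁ + r₂)/2 = 3.258×10⁶ m.
At r₁: circular v_c1 = √(μ/r₁) = 1613 m/s; transfer-perilune v_p = √[μ(2/r₁ − 1/a_t)] = 1923 m/s.
Δv₁ = v_p − v_c1 = 310.0 m/s.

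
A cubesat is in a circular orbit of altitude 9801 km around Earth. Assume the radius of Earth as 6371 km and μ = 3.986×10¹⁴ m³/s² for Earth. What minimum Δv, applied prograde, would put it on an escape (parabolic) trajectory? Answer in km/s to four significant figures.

r = 6371 + 9801 = 16172 km = 1.6172×10⁷ m.
Circular speed v_c = √(μ/r) = 4965 m/s.
Escape speed v_esc = √(2μ/r) = √2 × v_c = 7021 m/s.
Δv = v_esc − v_c = 2056 m/s = 2.056 km/s.

Δv ≈ 2.056 km/s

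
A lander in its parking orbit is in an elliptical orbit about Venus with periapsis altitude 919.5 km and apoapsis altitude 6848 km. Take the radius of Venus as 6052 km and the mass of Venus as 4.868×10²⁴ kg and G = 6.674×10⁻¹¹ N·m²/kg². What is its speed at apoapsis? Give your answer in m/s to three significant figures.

v ≈ 4200 m/s

μ = GM = 6.674×10⁻¹¹ × 4.868×10²⁴ = 3.249×10¹⁴ m³/s².
r_p = 6052 + 919.5 = 6971.5 km = 6.9715×10⁶ m.
r_a = 6052 + 6848 = 12900 km = 1.2900×10⁷ m.
Semi-major axis a = (r_p + r_a)/2 = 9935.8 km = 9.936×10⁶ m.
Vis-viva: v² = μ(2/r − 1/a) = 3.249×10¹⁴ × (1.550×10⁻⁷ − 1.006×10⁻⁷) = 1.767×10⁷ m²/s².
v = 4204 m/s.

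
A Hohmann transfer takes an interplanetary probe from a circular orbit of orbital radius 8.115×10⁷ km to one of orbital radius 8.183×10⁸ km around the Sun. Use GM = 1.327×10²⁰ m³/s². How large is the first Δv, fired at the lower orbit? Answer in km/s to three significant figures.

Δv ≈ 14.1 km/s

r₁ = 8.115×10⁷ km = 8.115×10¹⁰ m.
r₂ = 8.183×10⁸ km = 8.183×10¹¹ m.
Transfer ellipse a_t = (r₁ + r₂)/2 = 4.497×10¹¹ m.
At r₁: circular v_c1 = √(μ/r₁) = 40440 m/s; transfer-perihelion v_p = √[μ(2/r₁ − 1/a_t)] = 54550 m/s.
Δv₁ = v_p − v_c1 = 14110 m/s.
= 14.11 km/s.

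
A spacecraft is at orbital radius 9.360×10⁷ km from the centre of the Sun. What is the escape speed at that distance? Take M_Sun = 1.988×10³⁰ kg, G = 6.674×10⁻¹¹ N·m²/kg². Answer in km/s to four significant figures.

μ = GM = 6.674×10⁻¹¹ × 1.988×10³⁰ = 1.327×10²⁰ m³/s².
r = 9.360×10⁷ km = 9.360×10¹⁰ m.
Escape speed v_esc = √(2μ/r) = √(2 × 1.327×10²⁰ / 9.360×10¹⁰) = √(2.835×10⁹) = 53240 m/s.
= 53.24 km/s.

v_esc ≈ 53.24 km/s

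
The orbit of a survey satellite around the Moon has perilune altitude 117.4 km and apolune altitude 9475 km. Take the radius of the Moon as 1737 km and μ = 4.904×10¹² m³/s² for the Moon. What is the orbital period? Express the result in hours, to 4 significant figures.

T ≈ 13.16 hours

r_p = 1737 + 117.4 = 1854.4 km = 1.8544×10⁶ m.
r_a = 1737 + 9475 = 11212 km = 1.1212×10⁷ m.
Semi-major axis a = (r_p + r_a)/2 = (1854.4 + 11212)/2 = 6533.2 km = 6.533×10⁶ m.
By Kepler's third law T = 2π√(a³/μ) = 2π × 7.541×10³ = 4.738×10⁴ s.
= 13.16 hours.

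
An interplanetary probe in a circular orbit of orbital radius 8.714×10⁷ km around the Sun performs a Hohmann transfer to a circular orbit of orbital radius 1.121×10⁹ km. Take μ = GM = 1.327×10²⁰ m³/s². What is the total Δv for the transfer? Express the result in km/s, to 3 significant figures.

r₁ = 8.714×10⁷ km = 8.714×10¹⁰ m.
r₂ = 1.121×10⁹ km = 1.121×10¹² m.
Transfer ellipse a_t = (r₁ + r₂)/2 = 6.041×10¹¹ m.
At r₁: circular v_c1 = √(μ/r₁) = 39020 m/s; transfer-perihelion v_p = √[μ(2/r₁ − 1/a_t)] = 53160 m/s.
Δv₁ = v_p − v_c1 = 14140 m/s.
At r₂: circular v_c2 = √(μ/r₂) = 10880 m/s; transfer-aphelion v_a = √[μ(2/r₂ − 1/a_t)] = 4132 m/s.
Δv₂ = v_c2 − v_a = 6748 m/s.
Total Δv = Δv₁ + Δv₂ = 20880 m/s = 20.88 km/s.

Δv_total ≈ 20.9 km/s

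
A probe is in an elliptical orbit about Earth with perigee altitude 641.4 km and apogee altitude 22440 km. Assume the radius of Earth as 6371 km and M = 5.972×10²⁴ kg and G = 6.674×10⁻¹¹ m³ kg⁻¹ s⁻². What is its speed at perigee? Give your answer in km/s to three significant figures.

v ≈ 9.56 km/s

μ = GM = 6.674×10⁻¹¹ × 5.972×10²⁴ = 3.986×10¹⁴ m³/s².
r_p = 6371 + 641.4 = 7012.4 km = 7.0124×10⁶ m.
r_a = 6371 + 22440 = 28811 km = 2.8811×10⁷ m.
Semi-major axis a = (r_p + r_a)/2 = 17912 km = 1.791×10⁷ m.
Vis-viva: v² = μ(2/r − 1/a) = 3.986×10¹⁴ × (2.852×10⁻⁷ − 5.583×10⁻⁸) = 9.142×10⁷ m²/s².
v = 9562 m/s = 9.562 km/s.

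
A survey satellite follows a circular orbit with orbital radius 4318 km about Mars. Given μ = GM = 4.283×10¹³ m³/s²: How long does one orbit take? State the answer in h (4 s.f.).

T ≈ 2.393 h

r = 4318 km = 4.318×10⁶ m.
Kepler's third law: T = 2π√(r³/μ) = 2π√((4.318×10⁶)³ / 4.283×10¹³).
r³/μ = 1.880×10⁶ s², so T = 2π × 1.371×10³ = 8.614×10³ s.
Converting: 8.614×10³ s ÷ 3600 = 2.393 h.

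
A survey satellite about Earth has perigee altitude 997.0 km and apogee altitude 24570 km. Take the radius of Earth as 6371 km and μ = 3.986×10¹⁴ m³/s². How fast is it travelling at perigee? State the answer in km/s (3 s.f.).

v ≈ 9.35 km/s

r_p = 6371 + 997.0 = 7368.0 km = 7.3680×10⁶ m.
r_a = 6371 + 24570 = 30941 km = 3.0941×10⁷ m.
Semi-major axis a = (r_p + r_a)/2 = 19154 km = 1.915×10⁷ m.
Vis-viva: v² = μ(2/r − 1/a) = 3.986×10¹⁴ × (2.714×10⁻⁷ − 5.221×10⁻⁸) = 8.739×10⁷ m²/s².
v = 9348 m/s = 9.348 km/s.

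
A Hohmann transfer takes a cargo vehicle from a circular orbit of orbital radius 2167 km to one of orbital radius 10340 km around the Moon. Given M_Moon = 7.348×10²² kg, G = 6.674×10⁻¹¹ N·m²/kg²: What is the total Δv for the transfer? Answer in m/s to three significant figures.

Δv_total ≈ 713 m/s

μ = GM = 6.674×10⁻¹¹ × 7.348×10²² = 4.904×10¹² m³/s².
r₁ = 2167 km = 2.167×10⁶ m.
r₂ = 10340 km = 1.034×10⁷ m.
Transfer ellipse a_t = (r₁ + r₂)/2 = 6.254×10⁶ m.
At r₁: circular v_c1 = √(μ/r₁) = 1504 m/s; transfer-perilune v_p = √[μ(2/r₁ − 1/a_t)] = 1934 m/s.
Δv₁ = v_p − v_c1 = 430.1 m/s.
At r₂: circular v_c2 = √(μ/r₂) = 688.7 m/s; transfer-apolune v_a = √[μ(2/r₂ − 1/a_t)] = 405.4 m/s.
Δv₂ = v_c2 − v_a = 283.3 m/s.
Total Δv = Δv₁ + Δv₂ = 713.3 m/s.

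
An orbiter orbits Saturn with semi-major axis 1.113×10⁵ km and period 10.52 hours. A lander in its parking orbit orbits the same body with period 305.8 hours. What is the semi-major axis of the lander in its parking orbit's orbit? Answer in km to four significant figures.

a₂ ≈ 1.052×10⁶ km

Kepler's third law: a³ ∝ T², so a₂ = a₁ (T₂/T₁)^(2/3).
T₂/T₁ = 29.07, (T₂/T₁)^(2/3) = 9.454.
a₂ = 1.113×10⁵ × 9.454 = 1.052×10⁶ km.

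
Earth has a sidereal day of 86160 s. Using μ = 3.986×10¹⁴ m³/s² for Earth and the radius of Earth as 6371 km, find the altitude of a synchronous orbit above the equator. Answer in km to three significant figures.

h_sync ≈ 35800 km

A synchronous orbit has period T, so by Kepler's third law a = (μT²/4π²)^(1/3).
μT²/4π² = 3.986×10¹⁴ × (8.616×10⁴)² / 39.48 = 7.495×10²² m³.
a = 4.216×10⁷ m = 42163 km.
Altitude h = a − R = 42163 − 6371 = 35792 km.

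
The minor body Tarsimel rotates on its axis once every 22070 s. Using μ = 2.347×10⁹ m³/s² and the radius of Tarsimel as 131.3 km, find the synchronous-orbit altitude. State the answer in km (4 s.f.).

A synchronous orbit has period T, so by Kepler's third law a = (μT²/4π²)^(1/3).
μT²/4π² = 2.347×10⁹ × (2.207×10⁴)² / 39.48 = 2.896×10¹⁶ m³.
a = 3.071×10⁵ m = 307.08 km.
Altitude h = a − R = 307.08 − 131.3 = 175.78 km.

h_sync ≈ 175.8 km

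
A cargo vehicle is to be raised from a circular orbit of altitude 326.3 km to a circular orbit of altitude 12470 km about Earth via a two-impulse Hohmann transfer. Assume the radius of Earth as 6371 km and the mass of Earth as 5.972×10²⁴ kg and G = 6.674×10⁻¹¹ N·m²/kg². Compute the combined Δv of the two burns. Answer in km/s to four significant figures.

Δv_total ≈ 2.925 km/s

μ = GM = 6.674×10⁻¹¹ × 5.972×10²⁴ = 3.986×10¹⁴ m³/s².
r₁ = 6371 + 326.3 = 6697.3 km = 6.6973×10⁶ m.
r₂ = 6371 + 12470 = 18841 km = 1.8841×10⁷ m.
Transfer ellipse a_t = (r₁ + r₂)/2 = 1.277×10⁷ m.
At r₁: circular v_c1 = √(μ/r₁) = 7714 m/s; transfer-perigee v_p = √[μ(2/r₁ − 1/a_t)] = 9371 m/s.
Δv₁ = v_p − v_c1 = 1656 m/s.
At r₂: circular v_c2 = √(μ/r₂) = 4599 m/s; transfer-apogee v_a = √[μ(2/r₂ − 1/a_t)] = 3331 m/s.
Δv₂ = v_c2 − v_a = 1268 m/s.
Total Δv = Δv₁ + Δv₂ = 2925 m/s = 2.925 km/s.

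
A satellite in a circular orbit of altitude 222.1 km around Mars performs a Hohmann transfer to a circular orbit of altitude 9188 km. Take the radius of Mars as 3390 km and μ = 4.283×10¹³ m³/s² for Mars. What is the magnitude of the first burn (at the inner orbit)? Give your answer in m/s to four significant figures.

Δv ≈ 848.8 m/s

r₁ = 3390 + 222.1 = 3612.1 km = 3.6121×10⁶ m.
r₂ = 3390 + 9188 = 12578 km = 1.2578×10⁷ m.
Transfer ellipse a_t = (r₁ + r₂)/2 = 8.095×10⁶ m.
At r₁: circular v_c1 = √(μ/r₁) = 3443 m/s; transfer-periapsis v_p = √[μ(2/r₁ − 1/a_t)] = 4292 m/s.
Δv₁ = v_p − v_c1 = 848.8 m/s.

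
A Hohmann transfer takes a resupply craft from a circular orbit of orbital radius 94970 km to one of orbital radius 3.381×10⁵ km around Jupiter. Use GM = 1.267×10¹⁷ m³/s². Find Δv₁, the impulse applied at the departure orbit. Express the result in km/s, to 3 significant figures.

Δv ≈ 9.12 km/s

r₁ = 94970 km = 9.497×10⁷ m.
r₂ = 3.381×10⁵ km = 3.381×10⁸ m.
Transfer ellipse a_t = (r₁ + r₂)/2 = 2.165×10⁸ m.
At r₁: circular v_c1 = √(μ/r₁) = 36530 m/s; transfer-perijove v_p = √[μ(2/r₁ − 1/a_t)] = 45640 m/s.
Δv₁ = v_p − v_c1 = 9115 m/s.
= 9.115 km/s.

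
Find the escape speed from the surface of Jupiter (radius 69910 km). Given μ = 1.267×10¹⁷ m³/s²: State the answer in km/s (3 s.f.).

v_esc ≈ 60.2 km/s

r = R = 6.991×10⁷ m.
Escape speed v_esc = √(2μ/r) = √(2 × 1.267×10¹⁷ / 6.991×10⁷) = √(3.625×10⁹) = 60210 m/s.
= 60.21 km/s.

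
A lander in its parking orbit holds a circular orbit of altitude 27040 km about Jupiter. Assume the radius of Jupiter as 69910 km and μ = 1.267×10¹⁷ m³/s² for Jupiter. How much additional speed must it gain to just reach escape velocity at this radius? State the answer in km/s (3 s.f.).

r = 69910 + 27040 = 96950 km = 9.6950×10⁷ m.
Circular speed v_c = √(μ/r) = 36150 m/s.
Escape speed v_esc = √(2μ/r) = √2 × v_c = 51120 m/s.
Δv = v_esc − v_c = 14970 m/s = 14.97 km/s.

Δv ≈ 15.0 km/s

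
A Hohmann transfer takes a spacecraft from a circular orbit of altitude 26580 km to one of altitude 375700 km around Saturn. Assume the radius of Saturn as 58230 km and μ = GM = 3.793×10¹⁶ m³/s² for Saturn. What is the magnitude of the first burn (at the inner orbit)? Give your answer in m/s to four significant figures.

Δv ≈ 6206 m/s

r₁ = 58230 + 26580 = 84810 km = 8.4810×10⁷ m.
r₂ = 58230 + 375700 = 433930 km = 4.3393×10⁸ m.
Transfer ellipse a_t = (r₁ + r₂)/2 = 2.594×10⁸ m.
At r₁: circular v_c1 = √(μ/r₁) = 21150 m/s; transfer-perikrone v_p = √[μ(2/r₁ − 1/a_t)] = 27350 m/s.
Δv₁ = v_p − v_c1 = 6206 m/s.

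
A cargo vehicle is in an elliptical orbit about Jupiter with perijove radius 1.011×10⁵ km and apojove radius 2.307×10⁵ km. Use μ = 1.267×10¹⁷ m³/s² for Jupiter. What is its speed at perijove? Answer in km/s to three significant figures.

v ≈ 41.7 km/s

Semi-major axis a = (r_p + r_a)/2 = 1.6590×10⁵ km = 1.659×10⁸ m.
Vis-viva: v² = μ(2/r − 1/a) = 1.267×10¹⁷ × (1.978×10⁻⁸ − 6.028×10⁻⁹) = 1.743×10⁹ m²/s².
v = 41750 m/s = 41.75 km/s.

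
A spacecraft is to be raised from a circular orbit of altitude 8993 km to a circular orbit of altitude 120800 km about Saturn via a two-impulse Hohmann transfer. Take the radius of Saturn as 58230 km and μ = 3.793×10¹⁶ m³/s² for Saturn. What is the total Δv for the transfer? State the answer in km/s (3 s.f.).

Δv_total ≈ 8.69 km/s

r₁ = 58230 + 8993 = 67223 km = 6.7223×10⁷ m.
r₂ = 58230 + 120800 = 179030 km = 1.7903×10⁸ m.
Transfer ellipse a_t = (r₁ + r₂)/2 = 1.231×10⁸ m.
At r₁: circular v_c1 = √(μ/r₁) = 23750 m/s; transfer-perikrone v_p = √[μ(2/r₁ − 1/a_t)] = 28640 m/s.
Δv₁ = v_p − v_c1 = 4889 m/s.
At r₂: circular v_c2 = √(μ/r₂) = 14560 m/s; transfer-apokrone v_a = √[μ(2/r₂ − 1/a_t)] = 10760 m/s.
Δv₂ = v_c2 − v_a = 3801 m/s.
Total Δv = Δv₁ + Δv₂ = 8690 m/s = 8.690 km/s.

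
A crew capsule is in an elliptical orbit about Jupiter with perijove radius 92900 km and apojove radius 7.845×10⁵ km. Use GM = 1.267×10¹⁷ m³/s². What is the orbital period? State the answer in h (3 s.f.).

T ≈ 45.1 h

Semi-major axis a = (r_p + r_a)/2 = (92900 + 7.8450×10⁵)/2 = 4.3870×10⁵ km = 4.387×10⁸ m.
By Kepler's third law T = 2π√(a³/μ) = 2π × 2.581×10⁴ = 1.622×10⁵ s.
= 45.05 h.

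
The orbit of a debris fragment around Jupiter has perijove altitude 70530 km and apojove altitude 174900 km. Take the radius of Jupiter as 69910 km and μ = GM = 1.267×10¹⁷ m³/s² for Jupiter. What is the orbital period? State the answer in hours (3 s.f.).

r_p = 69910 + 70530 = 140440 km = 1.4044×10⁸ m.
r_a = 69910 + 174900 = 244810 km = 2.4481×10⁸ m.
Semi-major axis a = (r_p + r_a)/2 = (1.4044×10⁵ + 2.4481×10⁵)/2 = 1.9262×10⁵ km = 1.926×10⁸ m.
By Kepler's third law T = 2π√(a³/μ) = 2π × 7.511×10³ = 4.719×10⁴ s.
= 13.11 hours.

T ≈ 13.1 hours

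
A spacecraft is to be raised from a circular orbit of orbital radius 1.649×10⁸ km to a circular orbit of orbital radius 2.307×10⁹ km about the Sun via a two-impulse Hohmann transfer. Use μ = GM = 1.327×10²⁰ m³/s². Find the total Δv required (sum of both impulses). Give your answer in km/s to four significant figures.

Δv_total ≈ 15.20 km/s

r₁ = 1.649×10⁸ km = 1.649×10¹¹ m.
r₂ = 2.307×10⁹ km = 2.307×10¹² m.
Transfer ellipse a_t = (r₁ + r₂)/2 = 1.236×10¹² m.
At r₁: circular v_c1 = √(μ/r₁) = 28370 m/s; transfer-perihelion v_p = √[μ(2/r₁ − 1/a_t)] = 38760 m/s.
Δv₁ = v_p − v_c1 = 10390 m/s.
At r₂: circular v_c2 = √(μ/r₂) = 7584 m/s; transfer-aphelion v_a = √[μ(2/r₂ − 1/a_t)] = 2770 m/s.
Δv₂ = v_c2 − v_a = 4814 m/s.
Total Δv = Δv₁ + Δv₂ = 15200 m/s = 15.20 km/s.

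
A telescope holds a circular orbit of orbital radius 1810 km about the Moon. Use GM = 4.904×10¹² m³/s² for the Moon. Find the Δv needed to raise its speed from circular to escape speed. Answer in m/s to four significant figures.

r = 1810 km = 1.810×10⁶ m.
Circular speed v_c = √(μ/r) = 1646 m/s.
Escape speed v_esc = √(2μ/r) = √2 × v_c = 2328 m/s.
Δv = v_esc − v_c = 681.8 m/s.

Δv ≈ 681.8 m/s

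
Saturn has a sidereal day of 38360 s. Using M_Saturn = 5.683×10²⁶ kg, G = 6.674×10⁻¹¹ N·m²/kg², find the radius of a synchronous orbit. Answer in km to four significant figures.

r_sync ≈ 1.122×10⁵ km

μ = GM = 6.674×10⁻¹¹ × 5.683×10²⁶ = 3.793×10¹⁶ m³/s².
A synchronous orbit has period T, so by Kepler's third law a = (μT²/4π²)^(1/3).
μT²/4π² = 3.793×10¹⁶ × (3.836×10⁴)² / 39.48 = 1.414×10²⁴ m³.
a = 1.122×10⁸ m = 1.1223×10⁵ km.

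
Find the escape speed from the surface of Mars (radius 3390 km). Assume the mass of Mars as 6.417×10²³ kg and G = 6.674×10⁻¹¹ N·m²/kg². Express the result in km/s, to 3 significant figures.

v_esc ≈ 5.03 km/s

μ = GM = 6.674×10⁻¹¹ × 6.417×10²³ = 4.283×10¹³ m³/s².
r = R = 3.390×10⁶ m.
Escape speed v_esc = √(2μ/r) = √(2 × 4.283×10¹³ / 3.390×10⁶) = √(2.527×10⁷) = 5027 m/s.
= 5.027 km/s.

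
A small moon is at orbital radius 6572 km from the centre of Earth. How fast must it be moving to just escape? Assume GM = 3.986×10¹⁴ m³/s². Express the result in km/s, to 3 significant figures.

v_esc ≈ 11.0 km/s

r = 6572 km = 6.572×10⁶ m.
Escape speed v_esc = √(2μ/r) = √(2 × 3.986×10¹⁴ / 6.572×10⁶) = √(1.213×10⁸) = 11010 m/s.
= 11.01 km/s.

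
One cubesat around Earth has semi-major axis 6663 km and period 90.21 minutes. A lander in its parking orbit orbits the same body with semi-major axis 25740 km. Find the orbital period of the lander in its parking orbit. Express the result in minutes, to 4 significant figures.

T₂ ≈ 685.0 minutes

Kepler's third law: T² ∝ a³, so T₂ = T₁ (a₂/a₁)^(3/2).
a₂/a₁ = 3.863, (a₂/a₁)^(3/2) = 7.593.
T₂ = 90.21 × 7.593 = 685.0 minutes.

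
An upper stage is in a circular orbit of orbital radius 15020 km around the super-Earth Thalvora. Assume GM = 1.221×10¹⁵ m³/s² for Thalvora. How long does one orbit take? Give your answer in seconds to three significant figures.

T ≈ 10500 seconds

r = 15020 km = 1.502×10⁷ m.
Kepler's third law: T = 2π√(r³/μ) = 2π√((1.502×10⁷)³ / 1.221×10¹⁵).
r³/μ = 2.775×10⁶ s², so T = 2π × 1.666×10³ = 1.047×10⁴ s.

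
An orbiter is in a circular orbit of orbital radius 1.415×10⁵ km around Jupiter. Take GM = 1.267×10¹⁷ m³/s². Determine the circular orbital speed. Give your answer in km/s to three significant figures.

v ≈ 29.9 km/s

r = 1.415×10⁵ km = 1.415×10⁸ m.
For a circular orbit v = √(μ/r) = √(1.267×10¹⁷ / 1.415×10⁸) = √(8.954×10⁸) = 29920 m/s.
That is 29.92 km/s.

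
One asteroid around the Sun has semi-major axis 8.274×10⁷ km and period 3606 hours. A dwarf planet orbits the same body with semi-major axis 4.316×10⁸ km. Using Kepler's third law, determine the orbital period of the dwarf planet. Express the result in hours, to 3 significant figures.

Kepler's third law: T² ∝ a³, so T₂ = T₁ (a₂/a₁)^(3/2).
a₂/a₁ = 5.216, (a₂/a₁)^(3/2) = 11.91.
T₂ = 3606 × 11.91 = 42960 hours.

T₂ ≈ 43000 hours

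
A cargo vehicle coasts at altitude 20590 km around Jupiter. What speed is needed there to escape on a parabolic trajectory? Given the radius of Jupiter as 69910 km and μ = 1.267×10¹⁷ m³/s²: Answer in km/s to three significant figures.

v_esc ≈ 52.9 km/s

r = 69910 + 20590 = 90500 km = 9.0500×10⁷ m.
Escape speed v_esc = √(2μ/r) = √(2 × 1.267×10¹⁷ / 9.050×10⁷) = √(2.800×10⁹) = 52920 m/s.
= 52.92 km/s.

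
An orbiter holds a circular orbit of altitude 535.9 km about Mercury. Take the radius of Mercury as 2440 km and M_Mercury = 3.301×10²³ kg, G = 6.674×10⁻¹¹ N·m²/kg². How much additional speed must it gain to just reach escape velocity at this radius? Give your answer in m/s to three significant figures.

Δv ≈ 1130 m/s

μ = GM = 6.674×10⁻¹¹ × 3.301×10²³ = 2.203×10¹³ m³/s².
r = 2440 + 535.9 = 2975.9 km = 2.9759×10⁶ m.
Circular speed v_c = √(μ/r) = 2721 m/s.
Escape speed v_esc = √(2μ/r) = √2 × v_c = 3848 m/s.
Δv = v_esc − v_c = 1127 m/s.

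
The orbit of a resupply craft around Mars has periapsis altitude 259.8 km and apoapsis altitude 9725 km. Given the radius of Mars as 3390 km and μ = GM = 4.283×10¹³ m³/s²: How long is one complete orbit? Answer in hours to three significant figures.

r_p = 3390 + 259.8 = 3649.8 km = 3.6498×10⁶ m.
r_a = 3390 + 9725 = 13115 km = 1.3115×10⁷ m.
Semi-major axis a = (r_p + r_a)/2 = (3649.8 + 13115)/2 = 8382.4 km = 8.382×10⁶ m.
By Kepler's third law T = 2π√(a³/μ) = 2π × 3.708×10³ = 2.330×10⁴ s.
= 6.472 hours.

T ≈ 6.47 hours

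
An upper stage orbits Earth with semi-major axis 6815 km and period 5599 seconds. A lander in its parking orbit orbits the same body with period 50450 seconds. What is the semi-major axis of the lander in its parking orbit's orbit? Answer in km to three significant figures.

Kepler's third law: a³ ∝ T², so a₂ = a₁ (T₂/T₁)^(2/3).
T₂/T₁ = 9.011, (T₂/T₁)^(2/3) = 4.330.
a₂ = 6815 × 4.330 = 29510 km.

a₂ ≈ 29500 km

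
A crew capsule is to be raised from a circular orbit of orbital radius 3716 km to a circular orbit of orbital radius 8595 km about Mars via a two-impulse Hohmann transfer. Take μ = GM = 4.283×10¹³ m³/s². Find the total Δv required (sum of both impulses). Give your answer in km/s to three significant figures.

Δv_total ≈ 1.11 km/s

r₁ = 3716 km = 3.716×10⁶ m.
r₂ = 8595 km = 8.595×10⁶ m.
Transfer ellipse a_t = (r₁ + r₂)/2 = 6.156×10⁶ m.
At r₁: circular v_c1 = √(μ/r₁) = 3395 m/s; transfer-periapsis v_p = √[μ(2/r₁ − 1/a_t)] = 4012 m/s.
Δv₁ = v_p − v_c1 = 616.7 m/s.
At r₂: circular v_c2 = √(μ/r₂) = 2232 m/s; transfer-apoapsis v_a = √[μ(2/r₂ − 1/a_t)] = 1734 m/s.
Δv₂ = v_c2 − v_a = 497.9 m/s.
Total Δv = Δv₁ + Δv₂ = 1115 m/s = 1.115 km/s.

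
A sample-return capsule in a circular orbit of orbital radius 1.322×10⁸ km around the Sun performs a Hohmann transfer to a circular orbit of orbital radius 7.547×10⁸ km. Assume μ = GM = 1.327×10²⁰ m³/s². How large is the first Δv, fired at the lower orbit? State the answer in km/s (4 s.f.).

Δv ≈ 9.649 km/s

r₁ = 1.322×10⁸ km = 1.322×10¹¹ m.
r₂ = 7.547×10⁸ km = 7.547×10¹¹ m.
Transfer ellipse a_t = (r₁ + r₂)/2 = 4.434×10¹¹ m.
At r₁: circular v_c1 = √(μ/r₁) = 31680 m/s; transfer-perihelion v_p = √[μ(2/r₁ − 1/a_t)] = 41330 m/s.
Δv₁ = v_p − v_c1 = 9649 m/s.
= 9.649 km/s.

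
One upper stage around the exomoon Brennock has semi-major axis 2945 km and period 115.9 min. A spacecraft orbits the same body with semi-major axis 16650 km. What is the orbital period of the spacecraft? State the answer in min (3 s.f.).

Kepler's third law: T² ∝ a³, so T₂ = T₁ (a₂/a₁)^(3/2).
a₂/a₁ = 5.654, (a₂/a₁)^(3/2) = 13.44.
T₂ = 115.9 × 13.44 = 1558 min.

T₂ ≈ 1560 min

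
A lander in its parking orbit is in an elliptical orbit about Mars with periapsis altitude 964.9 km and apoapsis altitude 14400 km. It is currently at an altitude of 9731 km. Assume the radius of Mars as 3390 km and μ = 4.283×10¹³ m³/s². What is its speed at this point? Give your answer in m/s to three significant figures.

r_p = 3390 + 964.9 = 4354.9 km = 4.3549×10⁶ m.
r_a = 3390 + 14400 = 17790 km = 1.7790×10⁷ m.
r = 3390 + 9731 = 13121 km = 1.312×10⁷ m.
Semi-major axis a = (r_p + r_a)/2 = 11072 km = 1.107×10⁷ m.
Vis-viva: v² = μ(2/r − 1/a) = 4.283×10¹³ × (1.524×10⁻⁷ − 9.031×10⁻⁸) = 2.660×10⁶ m²/s².
v = 1631 m/s.

v ≈ 1630 m/s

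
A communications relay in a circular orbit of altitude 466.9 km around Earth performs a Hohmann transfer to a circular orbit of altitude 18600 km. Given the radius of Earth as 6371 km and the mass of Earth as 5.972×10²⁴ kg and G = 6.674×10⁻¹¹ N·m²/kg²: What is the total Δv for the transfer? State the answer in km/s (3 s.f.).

μ = GM = 6.674×10⁻¹¹ × 5.972×10²⁴ = 3.986×10¹⁴ m³/s².
r₁ = 6371 + 466.9 = 6837.9 km = 6.8379×10⁶ m.
r₂ = 6371 + 18600 = 24971 km = 2.4971×10⁷ m.
Transfer ellipse a_t = (r₁ + r₂)/2 = 1.590×10⁷ m.
At r₁: circular v_c1 = √(μ/r₁) = 7635 m/s; transfer-perigee v_p = √[μ(2/r₁ − 1/a_t)] = 9566 m/s.
Δv₁ = v_p − v_c1 = 1932 m/s.
At r₂: circular v_c2 = √(μ/r₂) = 3995 m/s; transfer-apogee v_a = √[μ(2/r₂ − 1/a_t)] = 2620 m/s.
Δv₂ = v_c2 − v_a = 1376 m/s.
Total Δv = Δv₁ + Δv₂ = 3307 m/s = 3.307 km/s.

Δv_total ≈ 3.31 km/s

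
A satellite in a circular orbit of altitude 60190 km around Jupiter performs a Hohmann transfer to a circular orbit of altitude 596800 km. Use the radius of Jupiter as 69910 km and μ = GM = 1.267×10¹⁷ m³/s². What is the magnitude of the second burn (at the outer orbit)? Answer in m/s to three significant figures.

Δv ≈ 5910 m/s

r₁ = 69910 + 60190 = 130100 km = 1.3010×10⁸ m.
r₂ = 69910 + 596800 = 666710 km = 6.6671×10⁸ m.
Transfer ellipse a_t = (r₁ + r₂)/2 = 3.984×10⁸ m.
At r₁: circular v_c1 = √(μ/r₁) = 31210 m/s; transfer-perijove v_p = √[μ(2/r₁ − 1/a_t)] = 40370 m/s.
At r₂: circular v_c2 = √(μ/r₂) = 13790 m/s; transfer-apojove v_a = √[μ(2/r₂ − 1/a_t)] = 7878 m/s.
Δv₂ = v_c2 − v_a = 5908 m/s.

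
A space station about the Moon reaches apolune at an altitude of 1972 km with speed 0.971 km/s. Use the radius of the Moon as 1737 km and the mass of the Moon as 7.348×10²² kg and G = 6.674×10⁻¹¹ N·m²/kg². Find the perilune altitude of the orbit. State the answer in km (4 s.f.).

μ = GM = 6.674×10⁻¹¹ × 7.348×10²² = 4.904×10¹² m³/s².
r_a = 1737 + 1972 = 3709.0 km = 3.709×10⁶ m.
Specific energy ε = v²/2 − μ/r = -8.508×10⁵ J/kg, so a = −μ/(2ε) = 2.882×10⁶ m.
The apsides satisfy r_p + r_a = 2a, so the perilune radius is 2a − r_a = 2.055×10⁶ m = 2055.2 km.
Perilune altitude = 2055.2 − 1737 = 318.16 km.

perilune altitude ≈ 318.2 km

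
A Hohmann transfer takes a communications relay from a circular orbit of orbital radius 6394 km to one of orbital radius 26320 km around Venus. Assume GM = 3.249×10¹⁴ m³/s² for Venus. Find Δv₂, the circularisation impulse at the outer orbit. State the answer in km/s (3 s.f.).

r₁ = 6394 km = 6.394×10⁶ m.
r₂ = 26320 km = 2.632×10⁷ m.
Transfer ellipse a_t = (r₁ + r₂)/2 = 1.636×10⁷ m.
At r₁: circular v_c1 = √(μ/r₁) = 7128 m/s; transfer-periapsis v_p = √[μ(2/r₁ − 1/a_t)] = 9042 m/s.
At r₂: circular v_c2 = √(μ/r₂) = 3513 m/s; transfer-apoapsis v_a = √[μ(2/r₂ − 1/a_t)] = 2197 m/s.
Δv₂ = v_c2 − v_a = 1317 m/s.
= 1.317 km/s.

Δv ≈ 1.32 km/s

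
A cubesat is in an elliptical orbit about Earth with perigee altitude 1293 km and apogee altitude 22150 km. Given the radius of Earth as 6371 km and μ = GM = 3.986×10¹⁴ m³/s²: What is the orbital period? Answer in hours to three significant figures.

r_p = 6371 + 1293 = 7664.0 km = 7.6640×10⁶ m.
r_a = 6371 + 22150 = 28521 km = 2.8521×10⁷ m.
Semi-major axis a = (r_p + r_a)/2 = (7664.0 + 28521)/2 = 18092 km = 1.809×10⁷ m.
By Kepler's third law T = 2π√(a³/μ) = 2π × 3.855×10³ = 2.422×10⁴ s.
= 6.728 hours.

T ≈ 6.73 hours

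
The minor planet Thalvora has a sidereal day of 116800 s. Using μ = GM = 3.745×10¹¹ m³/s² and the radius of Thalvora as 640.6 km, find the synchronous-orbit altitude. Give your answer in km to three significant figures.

A synchronous orbit has period T, so by Kepler's third law a = (μT²/4π²)^(1/3).
μT²/4π² = 3.745×10¹¹ × (1.168×10⁵)² / 39.48 = 1.294×10²⁰ m³.
a = 5.058×10⁶ m = 5058.2 km.
Altitude h = a − R = 5058.2 − 640.6 = 4417.6 km.

h_sync ≈ 4420 km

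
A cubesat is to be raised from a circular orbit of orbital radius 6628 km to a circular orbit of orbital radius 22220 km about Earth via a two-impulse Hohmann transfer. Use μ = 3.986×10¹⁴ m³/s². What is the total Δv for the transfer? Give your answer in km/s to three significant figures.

Δv_total ≈ 3.23 km/s

r₁ = 6628 km = 6.628×10⁶ m.
r₂ = 22220 km = 2.222×10⁷ m.
Transfer ellipse a_t = (r₁ + r₂)/2 = 1.442×10⁷ m.
At r₁: circular v_c1 = √(μ/r₁) = 7755 m/s; transfer-perigee v_p = √[μ(2/r₁ − 1/a_t)] = 9625 m/s.
Δv₁ = v_p − v_c1 = 1870 m/s.
At r₂: circular v_c2 = √(μ/r₂) = 4235 m/s; transfer-apogee v_a = √[μ(2/r₂ − 1/a_t)] = 2871 m/s.
Δv₂ = v_c2 − v_a = 1364 m/s.
Total Δv = Δv₁ + Δv₂ = 3235 m/s = 3.235 km/s.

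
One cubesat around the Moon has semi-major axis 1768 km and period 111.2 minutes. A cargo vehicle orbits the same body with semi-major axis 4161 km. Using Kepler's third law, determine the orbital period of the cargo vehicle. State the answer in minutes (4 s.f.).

Kepler's third law: T² ∝ a³, so T₂ = T₁ (a₂/a₁)^(3/2).
a₂/a₁ = 2.354, (a₂/a₁)^(3/2) = 3.611.
T₂ = 111.2 × 3.611 = 401.5 minutes.

T₂ ≈ 401.5 minutes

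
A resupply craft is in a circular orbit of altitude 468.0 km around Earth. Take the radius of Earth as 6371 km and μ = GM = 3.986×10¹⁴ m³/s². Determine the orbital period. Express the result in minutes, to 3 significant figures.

r = 6371 + 468.0 = 6839.0 km = 6.8390×10⁶ m.
Kepler's third law: T = 2π√(r³/μ) = 2π√((6.839×10⁶)³ / 3.986×10¹⁴).
r³/μ = 8.025×10⁵ s², so T = 2π × 8.958×10² = 5.629×10³ s.
Converting: 5.629×10³ s ÷ 60.00 = 93.81 minutes.

T ≈ 93.8 minutes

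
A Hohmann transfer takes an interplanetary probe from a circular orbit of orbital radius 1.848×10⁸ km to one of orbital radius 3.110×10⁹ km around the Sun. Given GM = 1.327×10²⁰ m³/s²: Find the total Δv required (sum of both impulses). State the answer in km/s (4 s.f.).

r₁ = 1.848×10⁸ km = 1.848×10¹¹ m.
r₂ = 3.110×10⁹ km = 3.110×10¹² m.
Transfer ellipse a_t = (r₁ + r₂)/2 = 1.647×10¹² m.
At r₁: circular v_c1 = √(μ/r₁) = 26800 m/s; transfer-perihelion v_p = √[μ(2/r₁ − 1/a_t)] = 36820 m/s.
Δv₁ = v_p − v_c1 = 10020 m/s.
At r₂: circular v_c2 = √(μ/r₂) = 6532 m/s; transfer-aphelion v_a = √[μ(2/r₂ − 1/a_t)] = 2188 m/s.
Δv₂ = v_c2 − v_a = 4344 m/s.
Total Δv = Δv₁ + Δv₂ = 14370 m/s = 14.37 km/s.

Δv_total ≈ 14.37 km/s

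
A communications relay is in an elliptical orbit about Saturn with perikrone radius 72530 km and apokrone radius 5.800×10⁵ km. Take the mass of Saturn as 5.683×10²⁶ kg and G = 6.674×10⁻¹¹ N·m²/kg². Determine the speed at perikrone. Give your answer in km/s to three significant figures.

v ≈ 30.5 km/s

μ = GM = 6.674×10⁻¹¹ × 5.683×10²⁶ = 3.793×10¹⁶ m³/s².
Semi-major axis a = (r_p + r_a)/2 = 3.2626×10⁵ km = 3.263×10⁸ m.
Vis-viva: v² = μ(2/r − 1/a) = 3.793×10¹⁶ × (2.757×10⁻⁸ − 3.065×10⁻⁹) = 9.296×10⁸ m²/s².
v = 30490 m/s = 30.49 km/s.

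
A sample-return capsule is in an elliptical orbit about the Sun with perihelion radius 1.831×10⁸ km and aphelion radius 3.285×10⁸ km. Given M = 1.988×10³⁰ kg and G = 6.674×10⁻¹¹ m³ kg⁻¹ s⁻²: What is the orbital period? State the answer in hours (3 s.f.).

μ = GM = 6.674×10⁻¹¹ × 1.988×10³⁰ = 1.327×10²⁰ m³/s².
Semi-major axis a = (r_p + r_a)/2 = (1.8310×10⁸ + 3.2850×10⁸)/2 = 2.5580×10⁸ km = 2.558×10¹¹ m.
By Kepler's third law T = 2π√(a³/μ) = 2π × 1.123×10⁷ = 7.057×10⁷ s.
= 19600 hours.

T ≈ 19600 hours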